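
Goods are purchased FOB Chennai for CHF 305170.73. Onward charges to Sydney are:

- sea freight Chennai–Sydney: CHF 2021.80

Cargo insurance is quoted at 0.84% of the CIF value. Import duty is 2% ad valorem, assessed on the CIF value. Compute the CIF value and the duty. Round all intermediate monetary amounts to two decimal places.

CIF value: CHF 309794.81; import duty: CHF 6195.90

Let C be the CIF value. C = FOB price + freight + 0.84% × C
C − 0.84% × C = 305170.73 + 2021.80
0.9916 × C = 307192.53
C = 307192.53 / 0.9916 = 309794.81
Insurance premium = 0.84% × 309794.81 = 2602.28
Import duty = 309794.81 × 2% = 6195.90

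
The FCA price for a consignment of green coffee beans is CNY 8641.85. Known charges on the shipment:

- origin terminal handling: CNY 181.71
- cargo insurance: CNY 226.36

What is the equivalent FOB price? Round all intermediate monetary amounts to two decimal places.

Not relevant to the conversion: insurance — on the buyer under both terms; not part of either seller's price.
From FCA to FOB, the seller additionally bears: origin terminal.
FOB price = 8641.85 + 181.71 = 8823.56

FOB price: CNY 8823.56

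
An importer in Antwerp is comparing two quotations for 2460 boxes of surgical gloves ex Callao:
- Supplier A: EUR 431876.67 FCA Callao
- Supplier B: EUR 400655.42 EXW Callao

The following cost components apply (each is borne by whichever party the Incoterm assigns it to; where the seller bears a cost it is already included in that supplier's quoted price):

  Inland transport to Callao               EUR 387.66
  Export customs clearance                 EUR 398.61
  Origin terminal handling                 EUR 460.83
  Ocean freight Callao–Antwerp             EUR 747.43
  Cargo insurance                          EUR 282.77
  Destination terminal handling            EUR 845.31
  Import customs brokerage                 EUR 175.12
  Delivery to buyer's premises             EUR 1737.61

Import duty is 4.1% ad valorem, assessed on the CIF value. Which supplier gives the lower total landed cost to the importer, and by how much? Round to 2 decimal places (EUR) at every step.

Supplier B is cheaper by EUR 31682.82

Supplier A (FCA):
CIF value = FCA price + origin terminal + freight + insurance = 431876.67 + 460.83 + 747.43 + 282.77 = 433367.70
Import duty = 433367.70 × 4.1% = 17768.08
Buyer bears (A): 460.83 + 747.43 + 282.77 + 845.31 + 175.12 + 1737.61 = 4249.07
Landed cost (A) = invoice 431876.67 + 4249.07 + duty 17768.08 = 453893.82
Supplier B (EXW):
CIF value = EXW price + inland to port + export clearance + origin terminal + freight + insurance = 400655.42 + 387.66 + 398.61 + 460.83 + 747.43 + 282.77 = 402932.72
Import duty = 402932.72 × 4.1% = 16520.24
Buyer bears (B): 387.66 + 398.61 + 460.83 + 747.43 + 282.77 + 845.31 + 175.12 + 1737.61 = 5035.34
Landed cost (B) = invoice 400655.42 + 5035.34 + duty 16520.24 = 422211.00
Difference = |453893.82 − 422211.00| = 31682.82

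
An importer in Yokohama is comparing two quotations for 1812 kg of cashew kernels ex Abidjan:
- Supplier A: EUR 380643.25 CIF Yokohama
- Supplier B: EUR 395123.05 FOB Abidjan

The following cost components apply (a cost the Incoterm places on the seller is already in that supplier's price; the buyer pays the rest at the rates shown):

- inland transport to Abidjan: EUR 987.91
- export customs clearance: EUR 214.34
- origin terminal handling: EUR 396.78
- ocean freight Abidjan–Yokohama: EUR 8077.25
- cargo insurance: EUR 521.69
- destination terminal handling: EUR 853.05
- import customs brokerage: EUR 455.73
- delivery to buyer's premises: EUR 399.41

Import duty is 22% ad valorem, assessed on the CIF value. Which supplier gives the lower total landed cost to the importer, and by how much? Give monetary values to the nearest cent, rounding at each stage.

Supplier A (CIF):
The CIF price already equals the CIF value: 380643.25
Import duty = 380643.25 × 22% = 83741.52
Buyer bears (A): 853.05 + 455.73 + 399.41 = 1708.19
Landed cost (A) = invoice 380643.25 + 1708.19 + duty 83741.52 = 466092.96
Supplier B (FOB):
CIF value = FOB price + freight + insurance = 395123.05 + 8077.25 + 521.69 = 403721.99
Import duty = 403721.99 × 22% = 88818.84
Buyer bears (B): 8077.25 + 521.69 + 853.05 + 455.73 + 399.41 = 10307.13
Landed cost (B) = invoice 395123.05 + 10307.13 + duty 88818.84 = 494249.02
Difference = |466092.96 − 494249.02| = 28156.06

Supplier A is cheaper by EUR 28156.06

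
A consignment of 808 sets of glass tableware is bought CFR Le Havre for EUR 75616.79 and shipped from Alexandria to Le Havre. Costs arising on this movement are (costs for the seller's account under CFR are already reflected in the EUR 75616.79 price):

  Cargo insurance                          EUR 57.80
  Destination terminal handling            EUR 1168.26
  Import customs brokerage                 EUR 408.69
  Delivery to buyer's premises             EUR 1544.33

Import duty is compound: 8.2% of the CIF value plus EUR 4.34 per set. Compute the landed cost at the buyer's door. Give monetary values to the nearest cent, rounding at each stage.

Total landed cost: EUR 88507.91

CFR: the seller pays costs through ocean freight to the destination port, but not insurance.
CIF value = CFR price + insurance = 75616.79 + 57.80 = 75674.59
Ad valorem component: 75674.59 × 8.2% = 6205.32
Specific component: 808 × 4.34 = 3506.72
Import duty = 6205.32 + 3506.72 = 9712.04
Buyer bears: insurance 57.80 + destination terminal 1168.26 + brokerage 408.69 + delivery 1544.33 + duty 9712.04 = 12891.12
Landed cost = invoice 75616.79 + 12891.12 = 88507.91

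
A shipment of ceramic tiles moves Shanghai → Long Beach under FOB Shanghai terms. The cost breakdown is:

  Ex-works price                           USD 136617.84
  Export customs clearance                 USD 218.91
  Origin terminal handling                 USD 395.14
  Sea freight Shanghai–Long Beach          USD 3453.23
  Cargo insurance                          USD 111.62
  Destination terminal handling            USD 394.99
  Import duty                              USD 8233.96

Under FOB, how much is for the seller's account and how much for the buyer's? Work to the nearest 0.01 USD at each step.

FOB: the seller bears costs until goods are on board at the origin port; the buyer bears freight, insurance and all costs thereafter.
Seller's account: goods 136617.84 + export clearance 218.91 + origin terminal 395.14 = 137231.89
Buyer's account: freight 3453.23 + insurance 111.62 + destination terminal 394.99 + duty 8233.96 = 12193.80

Seller: USD 137231.89; buyer: USD 12193.80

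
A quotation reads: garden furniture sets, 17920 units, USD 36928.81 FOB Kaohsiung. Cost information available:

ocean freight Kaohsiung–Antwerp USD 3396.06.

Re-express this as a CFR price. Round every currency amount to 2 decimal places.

From FOB to CFR, the seller additionally bears: freight.
CFR price = 36928.81 + 3396.06 = 40324.87

CFR price: USD 40324.87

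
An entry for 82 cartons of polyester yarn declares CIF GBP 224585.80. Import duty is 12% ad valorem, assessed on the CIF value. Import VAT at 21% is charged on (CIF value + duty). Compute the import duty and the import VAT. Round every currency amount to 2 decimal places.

Import duty: GBP 26950.30; import VAT: GBP 52822.58

Import duty = 224585.80 × 12% = 26950.30
VAT base = CIF + duty = 224585.80 + 26950.30 = 251536.10
Import VAT = 251536.10 × 21% = 52822.58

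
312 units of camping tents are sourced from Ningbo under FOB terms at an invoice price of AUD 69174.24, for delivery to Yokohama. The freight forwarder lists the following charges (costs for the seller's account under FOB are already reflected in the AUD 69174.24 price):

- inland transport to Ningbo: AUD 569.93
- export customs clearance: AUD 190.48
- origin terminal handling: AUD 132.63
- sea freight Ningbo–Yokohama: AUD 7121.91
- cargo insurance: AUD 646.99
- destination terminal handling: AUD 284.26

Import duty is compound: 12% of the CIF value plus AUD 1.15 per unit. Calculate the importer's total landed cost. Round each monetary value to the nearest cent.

Total landed cost: AUD 86819.38

FOB: the seller bears costs until goods are on board at the origin port; the buyer bears freight, insurance and all costs thereafter.
Already in the invoice (seller's account under FOB): inland to port, export clearance, origin terminal — exclude.
CIF value = FOB price + freight + insurance = 69174.24 + 7121.91 + 646.99 = 76943.14
Ad valorem component: 76943.14 × 12% = 9233.18
Specific component: 312 × 1.15 = 358.80
Import duty = 9233.18 + 358.80 = 9591.98
Buyer bears: freight 7121.91 + insurance 646.99 + destination terminal 284.26 + duty 9591.98 = 17645.14
Landed cost = invoice 69174.24 + 17645.14 = 86819.38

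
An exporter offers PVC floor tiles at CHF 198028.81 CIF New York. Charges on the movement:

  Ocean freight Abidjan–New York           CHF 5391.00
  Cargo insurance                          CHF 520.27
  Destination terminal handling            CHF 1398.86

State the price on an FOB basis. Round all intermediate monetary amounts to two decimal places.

FOB price: CHF 192117.54

Not relevant to the conversion: destination terminal — on the buyer under both terms; not part of either seller's price.
From CIF to FOB, the seller no longer bears: freight, insurance.
FOB price = 198028.81 − 5391.00 − 520.27 = 192117.54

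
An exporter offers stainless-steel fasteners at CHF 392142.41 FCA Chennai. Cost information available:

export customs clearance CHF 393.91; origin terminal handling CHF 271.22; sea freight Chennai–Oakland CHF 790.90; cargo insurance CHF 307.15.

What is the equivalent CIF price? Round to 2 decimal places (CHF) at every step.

CIF price: CHF 393511.68

Not relevant to the conversion: export clearance — on the seller under both FCA and CIF; already in the FCA price and stays in the CIF price.
From FCA to CIF, the seller additionally bears: origin terminal, freight, insurance.
CIF price = 392142.41 + 271.22 + 790.90 + 307.15 = 393511.68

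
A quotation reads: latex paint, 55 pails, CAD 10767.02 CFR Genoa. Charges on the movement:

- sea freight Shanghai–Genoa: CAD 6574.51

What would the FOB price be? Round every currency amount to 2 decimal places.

From CFR to FOB, the seller no longer bears: freight.
FOB price = 10767.02 − 6574.51 = 4192.51

FOB price: CAD 4192.51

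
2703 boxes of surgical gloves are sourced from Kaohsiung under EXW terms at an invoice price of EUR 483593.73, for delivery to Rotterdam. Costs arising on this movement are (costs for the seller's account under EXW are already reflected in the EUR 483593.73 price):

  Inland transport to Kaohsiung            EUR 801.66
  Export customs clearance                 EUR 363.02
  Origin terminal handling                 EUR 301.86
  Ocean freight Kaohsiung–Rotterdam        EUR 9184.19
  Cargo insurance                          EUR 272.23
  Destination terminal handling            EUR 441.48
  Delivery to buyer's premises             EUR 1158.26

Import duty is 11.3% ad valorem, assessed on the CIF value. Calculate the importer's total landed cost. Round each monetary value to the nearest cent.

EXW: the seller makes goods available at their premises; the buyer bears all onward costs.
CIF value = EXW price + inland to port + export clearance + origin terminal + freight + insurance = 483593.73 + 801.66 + 363.02 + 301.86 + 9184.19 + 272.23 = 494516.69
Import duty = 494516.69 × 11.3% = 55880.39
Buyer bears: inland to port 801.66 + export clearance 363.02 + origin terminal 301.86 + freight 9184.19 + insurance 272.23 + destination terminal 441.48 + delivery 1158.26 + duty 55880.39 = 68403.09
Landed cost = invoice 483593.73 + 68403.09 = 551996.82

Total landed cost: EUR 551996.82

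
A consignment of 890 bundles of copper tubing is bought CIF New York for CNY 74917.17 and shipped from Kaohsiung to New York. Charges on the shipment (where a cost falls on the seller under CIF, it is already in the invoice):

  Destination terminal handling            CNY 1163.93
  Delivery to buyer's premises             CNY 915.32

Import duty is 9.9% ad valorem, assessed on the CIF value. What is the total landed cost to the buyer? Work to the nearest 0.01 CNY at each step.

Total landed cost: CNY 84413.22

CIF: the seller pays costs through ocean freight and marine insurance to the destination port.
The CIF price already equals the CIF value: 74917.17
Import duty = 74917.17 × 9.9% = 7416.80
Buyer bears: destination terminal 1163.93 + delivery 915.32 + duty 7416.80 = 9496.05
Landed cost = invoice 74917.17 + 9496.05 = 84413.22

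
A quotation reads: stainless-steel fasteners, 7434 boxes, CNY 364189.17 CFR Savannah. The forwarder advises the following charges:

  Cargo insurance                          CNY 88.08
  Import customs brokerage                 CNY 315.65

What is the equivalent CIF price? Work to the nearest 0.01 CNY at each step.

CIF price: CNY 364277.25

Not relevant to the conversion: brokerage — on the buyer under both terms; not part of either seller's price.
From CFR to CIF, the seller additionally bears: insurance.
CIF price = 364189.17 + 88.08 = 364277.25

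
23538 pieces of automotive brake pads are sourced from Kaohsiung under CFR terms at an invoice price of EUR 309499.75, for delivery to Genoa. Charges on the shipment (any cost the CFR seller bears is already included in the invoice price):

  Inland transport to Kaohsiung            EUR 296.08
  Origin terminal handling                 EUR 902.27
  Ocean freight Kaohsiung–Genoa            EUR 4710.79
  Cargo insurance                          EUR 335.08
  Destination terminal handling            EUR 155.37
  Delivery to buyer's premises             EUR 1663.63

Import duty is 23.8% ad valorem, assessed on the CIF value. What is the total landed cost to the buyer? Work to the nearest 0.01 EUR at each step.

CFR: the seller pays costs through ocean freight to the destination port, but not insurance.
Already in the invoice (seller's account under CFR): inland to port, origin terminal, freight — exclude.
CIF value = CFR price + insurance = 309499.75 + 335.08 = 309834.83
Import duty = 309834.83 × 23.8% = 73740.69
Buyer bears: insurance 335.08 + destination terminal 155.37 + delivery 1663.63 + duty 73740.69 = 75894.77
Landed cost = invoice 309499.75 + 75894.77 = 385394.52

Total landed cost: EUR 385394.52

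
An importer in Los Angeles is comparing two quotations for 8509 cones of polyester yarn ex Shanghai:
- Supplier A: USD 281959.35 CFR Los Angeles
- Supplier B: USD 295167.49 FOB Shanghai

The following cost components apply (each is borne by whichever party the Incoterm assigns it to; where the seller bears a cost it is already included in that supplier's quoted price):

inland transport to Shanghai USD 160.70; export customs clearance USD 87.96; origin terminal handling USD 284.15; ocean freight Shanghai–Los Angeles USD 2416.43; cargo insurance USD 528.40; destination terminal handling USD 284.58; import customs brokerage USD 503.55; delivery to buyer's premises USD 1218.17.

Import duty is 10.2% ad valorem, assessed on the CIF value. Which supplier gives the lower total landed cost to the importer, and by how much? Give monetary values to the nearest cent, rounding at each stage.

Supplier A (CFR):
CIF value = CFR price + insurance = 281959.35 + 528.40 = 282487.75
Import duty = 282487.75 × 10.2% = 28813.75
Buyer bears (A): 528.40 + 284.58 + 503.55 + 1218.17 = 2534.70
Landed cost (A) = invoice 281959.35 + 2534.70 + duty 28813.75 = 313307.80
Supplier B (FOB):
CIF value = FOB price + freight + insurance = 295167.49 + 2416.43 + 528.40 = 298112.32
Import duty = 298112.32 × 10.2% = 30407.46
Buyer bears (B): 2416.43 + 528.40 + 284.58 + 503.55 + 1218.17 = 4951.13
Landed cost (B) = invoice 295167.49 + 4951.13 + duty 30407.46 = 330526.08
Difference = |313307.80 − 330526.08| = 17218.28

Supplier A is cheaper by USD 17218.28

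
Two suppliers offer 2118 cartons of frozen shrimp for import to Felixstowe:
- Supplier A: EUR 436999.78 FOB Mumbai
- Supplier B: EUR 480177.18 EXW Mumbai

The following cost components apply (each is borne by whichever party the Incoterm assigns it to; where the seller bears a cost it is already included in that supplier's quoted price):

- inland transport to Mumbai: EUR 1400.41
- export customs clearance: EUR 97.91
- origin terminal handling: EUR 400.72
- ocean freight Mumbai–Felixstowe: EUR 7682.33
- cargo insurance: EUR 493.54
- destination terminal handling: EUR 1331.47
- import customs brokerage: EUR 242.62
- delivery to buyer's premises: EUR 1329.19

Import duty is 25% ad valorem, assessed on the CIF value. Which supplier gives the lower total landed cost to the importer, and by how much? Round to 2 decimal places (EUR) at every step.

Supplier A is cheaper by EUR 56345.55

Supplier A (FOB):
CIF value = FOB price + freight + insurance = 436999.78 + 7682.33 + 493.54 = 445175.65
Import duty = 445175.65 × 25% = 111293.91
Buyer bears (A): 7682.33 + 493.54 + 1331.47 + 242.62 + 1329.19 = 11079.15
Landed cost (A) = invoice 436999.78 + 11079.15 + duty 111293.91 = 559372.84
Supplier B (EXW):
CIF value = EXW price + inland to port + export clearance + origin terminal + freight + insurance = 480177.18 + 1400.41 + 97.91 + 400.72 + 7682.33 + 493.54 = 490252.09
Import duty = 490252.09 × 25% = 122563.02
Buyer bears (B): 1400.41 + 97.91 + 400.72 + 7682.33 + 493.54 + 1331.47 + 242.62 + 1329.19 = 12978.19
Landed cost (B) = invoice 480177.18 + 12978.19 + duty 122563.02 = 615718.39
Difference = |559372.84 − 615718.39| = 56345.55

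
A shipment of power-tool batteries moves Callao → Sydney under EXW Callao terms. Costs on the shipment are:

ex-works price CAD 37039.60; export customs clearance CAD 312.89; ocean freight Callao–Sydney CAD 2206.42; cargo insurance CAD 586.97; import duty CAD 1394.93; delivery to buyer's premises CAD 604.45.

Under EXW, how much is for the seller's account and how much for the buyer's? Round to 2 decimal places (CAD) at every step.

EXW: the seller makes goods available at their premises; the buyer bears all onward costs.
Seller's account: goods 37039.60 = 37039.60
Buyer's account: export clearance 312.89 + freight 2206.42 + insurance 586.97 + duty 1394.93 + delivery 604.45 = 5105.66

Seller: CAD 37039.60; buyer: CAD 5105.66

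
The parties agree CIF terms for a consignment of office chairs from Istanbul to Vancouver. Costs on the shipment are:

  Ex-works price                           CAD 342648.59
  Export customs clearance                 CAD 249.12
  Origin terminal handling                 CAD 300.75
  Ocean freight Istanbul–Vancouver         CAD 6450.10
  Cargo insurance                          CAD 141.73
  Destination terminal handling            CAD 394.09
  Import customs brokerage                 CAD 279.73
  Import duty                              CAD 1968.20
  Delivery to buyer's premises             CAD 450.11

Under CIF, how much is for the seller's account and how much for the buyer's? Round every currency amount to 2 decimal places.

CIF: the seller pays costs through ocean freight and marine insurance to the destination port.
Seller's account: goods 342648.59 + export clearance 249.12 + origin terminal 300.75 + freight 6450.10 + insurance 141.73 = 349790.29
Buyer's account: destination terminal 394.09 + brokerage 279.73 + duty 1968.20 + delivery 450.11 = 3092.13

Seller: CAD 349790.29; buyer: CAD 3092.13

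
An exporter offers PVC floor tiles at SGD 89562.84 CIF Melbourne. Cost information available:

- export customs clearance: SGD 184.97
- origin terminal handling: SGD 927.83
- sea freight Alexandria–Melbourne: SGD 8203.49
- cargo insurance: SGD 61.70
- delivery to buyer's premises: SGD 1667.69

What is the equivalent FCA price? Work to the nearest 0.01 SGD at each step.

Not relevant to the conversion: export clearance — on the seller under both CIF and FCA; already in the CIF price and stays in the FCA price. delivery — on the buyer under both terms; not part of either seller's price.
From CIF to FCA, the seller no longer bears: origin terminal, freight, insurance.
FCA price = 89562.84 − 927.83 − 8203.49 − 61.70 = 80369.82

FCA price: SGD 80369.82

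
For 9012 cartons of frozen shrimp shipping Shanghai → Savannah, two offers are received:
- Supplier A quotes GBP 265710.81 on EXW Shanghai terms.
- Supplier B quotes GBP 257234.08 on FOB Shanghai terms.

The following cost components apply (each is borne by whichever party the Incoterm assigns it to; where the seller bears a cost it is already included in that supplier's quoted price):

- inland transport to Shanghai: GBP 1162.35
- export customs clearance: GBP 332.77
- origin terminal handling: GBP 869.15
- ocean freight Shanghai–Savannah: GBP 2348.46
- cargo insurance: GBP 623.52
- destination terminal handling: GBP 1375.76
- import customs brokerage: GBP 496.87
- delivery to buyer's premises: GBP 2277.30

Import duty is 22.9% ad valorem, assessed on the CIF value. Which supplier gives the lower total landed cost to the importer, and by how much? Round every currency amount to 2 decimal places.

Supplier B is cheaper by GBP 13323.59

Supplier A (EXW):
CIF value = EXW price + inland to port + export clearance + origin terminal + freight + insurance = 265710.81 + 1162.35 + 332.77 + 869.15 + 2348.46 + 623.52 = 271047.06
Import duty = 271047.06 × 22.9% = 62069.78
Buyer bears (A): 1162.35 + 332.77 + 869.15 + 2348.46 + 623.52 + 1375.76 + 496.87 + 2277.30 = 9486.18
Landed cost (A) = invoice 265710.81 + 9486.18 + duty 62069.78 = 337266.77
Supplier B (FOB):
CIF value = FOB price + freight + insurance = 257234.08 + 2348.46 + 623.52 = 260206.06
Import duty = 260206.06 × 22.9% = 59587.19
Buyer bears (B): 2348.46 + 623.52 + 1375.76 + 496.87 + 2277.30 = 7121.91
Landed cost (B) = invoice 257234.08 + 7121.91 + duty 59587.19 = 323943.18
Difference = |337266.77 − 323943.18| = 13323.59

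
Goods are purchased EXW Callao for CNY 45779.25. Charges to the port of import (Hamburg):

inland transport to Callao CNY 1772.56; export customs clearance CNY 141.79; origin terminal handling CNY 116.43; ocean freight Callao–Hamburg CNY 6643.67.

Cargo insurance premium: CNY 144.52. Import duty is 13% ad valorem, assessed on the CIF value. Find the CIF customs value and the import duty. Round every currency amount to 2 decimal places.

CIF = EXW price + pre-shipment costs + freight + insurance
CIF = 45779.25 + 1772.56 + 141.79 + 116.43 + 6643.67 + 144.52 = 54598.22
Import duty = 54598.22 × 13% = 7097.77

CIF value: CNY 54598.22; import duty: CNY 7097.77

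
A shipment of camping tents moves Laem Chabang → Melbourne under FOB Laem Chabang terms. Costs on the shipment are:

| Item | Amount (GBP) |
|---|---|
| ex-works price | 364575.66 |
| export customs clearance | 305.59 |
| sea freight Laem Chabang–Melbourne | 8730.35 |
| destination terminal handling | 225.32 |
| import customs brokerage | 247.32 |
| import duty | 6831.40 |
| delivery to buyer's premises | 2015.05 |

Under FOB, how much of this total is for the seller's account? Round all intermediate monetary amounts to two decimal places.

FOB: the seller bears costs until goods are on board at the origin port; the buyer bears freight, insurance and all costs thereafter.
Seller's account: goods 364575.66 + export clearance 305.59 = 364881.25
Buyer's account: freight 8730.35 + destination terminal 225.32 + brokerage 247.32 + duty 6831.40 + delivery 2015.05 = 18049.44

Seller's account: GBP 364881.25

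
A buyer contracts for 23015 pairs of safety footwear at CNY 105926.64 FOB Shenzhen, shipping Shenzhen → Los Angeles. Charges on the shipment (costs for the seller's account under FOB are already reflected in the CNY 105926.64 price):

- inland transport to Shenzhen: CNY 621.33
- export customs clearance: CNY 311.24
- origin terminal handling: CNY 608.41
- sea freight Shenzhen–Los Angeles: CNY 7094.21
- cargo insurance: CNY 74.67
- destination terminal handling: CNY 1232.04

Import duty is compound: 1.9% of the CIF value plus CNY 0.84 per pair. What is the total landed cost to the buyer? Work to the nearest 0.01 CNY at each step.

FOB: the seller bears costs until goods are on board at the origin port; the buyer bears freight, insurance and all costs thereafter.
Already in the invoice (seller's account under FOB): inland to port, export clearance, origin terminal — exclude.
CIF value = FOB price + freight + insurance = 105926.64 + 7094.21 + 74.67 = 113095.52
Ad valorem component: 113095.52 × 1.9% = 2148.81
Specific component: 23015 × 0.84 = 19332.60
Import duty = 2148.81 + 19332.60 = 21481.41
Buyer bears: freight 7094.21 + insurance 74.67 + destination terminal 1232.04 + duty 21481.41 = 29882.33
Landed cost = invoice 105926.64 + 29882.33 = 135808.97

Total landed cost: CNY 135808.97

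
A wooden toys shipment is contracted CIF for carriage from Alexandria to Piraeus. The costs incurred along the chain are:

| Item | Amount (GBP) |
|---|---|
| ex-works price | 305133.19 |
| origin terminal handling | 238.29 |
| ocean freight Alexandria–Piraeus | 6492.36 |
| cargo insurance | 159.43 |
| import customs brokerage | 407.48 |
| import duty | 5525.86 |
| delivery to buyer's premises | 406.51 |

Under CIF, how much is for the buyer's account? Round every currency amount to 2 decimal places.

Buyer's account: GBP 6339.85

CIF: the seller pays costs through ocean freight and marine insurance to the destination port.
Seller's account: goods 305133.19 + origin terminal 238.29 + freight 6492.36 + insurance 159.43 = 312023.27
Buyer's account: brokerage 407.48 + duty 5525.86 + delivery 406.51 = 6339.85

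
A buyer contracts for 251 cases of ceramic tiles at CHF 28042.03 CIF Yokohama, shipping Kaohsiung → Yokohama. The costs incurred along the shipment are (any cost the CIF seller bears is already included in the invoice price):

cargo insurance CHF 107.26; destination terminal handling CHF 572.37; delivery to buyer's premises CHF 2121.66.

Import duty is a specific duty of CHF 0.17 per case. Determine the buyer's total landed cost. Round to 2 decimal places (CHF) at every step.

CIF: the seller pays costs through ocean freight and marine insurance to the destination port.
Already in the invoice (seller's account under CIF): insurance — exclude.
The CIF price already equals the CIF value: 28042.03
Import duty = 251 × 0.17 = 42.67
Buyer bears: destination terminal 572.37 + delivery 2121.66 + duty 42.67 = 2736.70
Landed cost = invoice 28042.03 + 2736.70 = 30778.73

Total landed cost: CHF 30778.73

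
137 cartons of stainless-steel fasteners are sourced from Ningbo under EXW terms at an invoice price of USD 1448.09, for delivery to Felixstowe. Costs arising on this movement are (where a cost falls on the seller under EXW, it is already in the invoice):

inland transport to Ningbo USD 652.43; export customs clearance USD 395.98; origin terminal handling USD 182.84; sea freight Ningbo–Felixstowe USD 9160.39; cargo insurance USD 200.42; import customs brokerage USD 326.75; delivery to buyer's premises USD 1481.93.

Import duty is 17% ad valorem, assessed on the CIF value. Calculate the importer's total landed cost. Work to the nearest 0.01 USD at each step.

Total landed cost: USD 15895.66

EXW: the seller makes goods available at their premises; the buyer bears all onward costs.
CIF value = EXW price + inland to port + export clearance + origin terminal + freight + insurance = 1448.09 + 652.43 + 395.98 + 182.84 + 9160.39 + 200.42 = 12040.15
Import duty = 12040.15 × 17% = 2046.83
Buyer bears: inland to port 652.43 + export clearance 395.98 + origin terminal 182.84 + freight 9160.39 + insurance 200.42 + brokerage 326.75 + delivery 1481.93 + duty 2046.83 = 14447.57
Landed cost = invoice 1448.09 + 14447.57 = 15895.66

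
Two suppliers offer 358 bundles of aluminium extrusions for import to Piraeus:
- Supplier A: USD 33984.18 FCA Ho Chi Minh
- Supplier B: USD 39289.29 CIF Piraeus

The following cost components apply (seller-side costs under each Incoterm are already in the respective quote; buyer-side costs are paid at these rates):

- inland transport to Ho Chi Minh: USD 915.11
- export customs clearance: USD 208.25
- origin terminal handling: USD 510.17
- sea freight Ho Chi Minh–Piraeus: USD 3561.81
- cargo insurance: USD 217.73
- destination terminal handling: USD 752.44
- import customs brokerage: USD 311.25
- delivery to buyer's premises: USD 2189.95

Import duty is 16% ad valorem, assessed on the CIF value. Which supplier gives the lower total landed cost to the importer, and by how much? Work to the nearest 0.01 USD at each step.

Supplier A is cheaper by USD 1177.87

Supplier A (FCA):
CIF value = FCA price + origin terminal + freight + insurance = 33984.18 + 510.17 + 3561.81 + 217.73 = 38273.89
Import duty = 38273.89 × 16% = 6123.82
Buyer bears (A): 510.17 + 3561.81 + 217.73 + 752.44 + 311.25 + 2189.95 = 7543.35
Landed cost (A) = invoice 33984.18 + 7543.35 + duty 6123.82 = 47651.35
Supplier B (CIF):
The CIF price already equals the CIF value: 39289.29
Import duty = 39289.29 × 16% = 6286.29
Buyer bears (B): 752.44 + 311.25 + 2189.95 = 3253.64
Landed cost (B) = invoice 39289.29 + 3253.64 + duty 6286.29 = 48829.22
Difference = |47651.35 − 48829.22| = 1177.87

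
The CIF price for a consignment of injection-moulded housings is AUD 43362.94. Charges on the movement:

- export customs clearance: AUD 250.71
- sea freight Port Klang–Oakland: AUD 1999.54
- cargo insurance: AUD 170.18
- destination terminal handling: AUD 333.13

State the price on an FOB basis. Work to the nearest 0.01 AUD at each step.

Not relevant to the conversion: export clearance — on the seller under both CIF and FOB; already in the CIF price and stays in the FOB price. destination terminal — on the buyer under both terms; not part of either seller's price.
From CIF to FOB, the seller no longer bears: freight, insurance.
FOB price = 43362.94 − 1999.54 − 170.18 = 41193.22

FOB price: AUD 41193.22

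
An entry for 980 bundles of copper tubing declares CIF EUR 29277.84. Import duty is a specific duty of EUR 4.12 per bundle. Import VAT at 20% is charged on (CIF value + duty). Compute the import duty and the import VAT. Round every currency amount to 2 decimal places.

Import duty = 980 × 4.12 = 4037.60
VAT base = CIF + duty = 29277.84 + 4037.60 = 33315.44
Import VAT = 33315.44 × 20% = 6663.09

Import duty: EUR 4037.60; import VAT: EUR 6663.09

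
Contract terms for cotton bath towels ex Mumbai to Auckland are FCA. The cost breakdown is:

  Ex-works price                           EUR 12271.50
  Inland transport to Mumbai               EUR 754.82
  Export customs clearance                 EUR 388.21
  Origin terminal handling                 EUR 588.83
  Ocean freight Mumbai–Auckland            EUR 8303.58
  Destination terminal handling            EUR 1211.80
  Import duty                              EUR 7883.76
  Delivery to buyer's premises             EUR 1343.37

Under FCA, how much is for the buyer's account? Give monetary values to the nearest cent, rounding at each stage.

Buyer's account: EUR 19331.34

FCA: the seller delivers export-cleared goods to the carrier; the buyer bears costs from that point.
Seller's account: goods 12271.50 + inland to port 754.82 + export clearance 388.21 = 13414.53
Buyer's account: origin terminal 588.83 + freight 8303.58 + destination terminal 1211.80 + duty 7883.76 + delivery 1343.37 = 19331.34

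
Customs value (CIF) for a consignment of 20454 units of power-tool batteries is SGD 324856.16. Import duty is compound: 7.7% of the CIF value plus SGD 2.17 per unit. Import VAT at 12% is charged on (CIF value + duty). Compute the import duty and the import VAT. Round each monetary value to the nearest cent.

Ad valorem component: 324856.16 × 7.7% = 25013.92
Specific component: 20454 × 2.17 = 44385.18
Import duty = 25013.92 + 44385.18 = 69399.10
VAT base = CIF + duty = 324856.16 + 69399.10 = 394255.26
Import VAT = 394255.26 × 12% = 47310.63

Import duty: SGD 69399.10; import VAT: SGD 47310.63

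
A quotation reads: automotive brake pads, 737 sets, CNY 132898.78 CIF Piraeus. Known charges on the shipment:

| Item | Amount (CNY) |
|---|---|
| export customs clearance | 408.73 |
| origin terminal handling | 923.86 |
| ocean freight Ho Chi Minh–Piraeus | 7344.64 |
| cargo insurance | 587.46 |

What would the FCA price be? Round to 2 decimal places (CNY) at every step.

Not relevant to the conversion: export clearance — on the seller under both CIF and FCA; already in the CIF price and stays in the FCA price.
From CIF to FCA, the seller no longer bears: origin terminal, freight, insurance.
FCA price = 132898.78 − 923.86 − 7344.64 − 587.46 = 124042.82

FCA price: CNY 124042.82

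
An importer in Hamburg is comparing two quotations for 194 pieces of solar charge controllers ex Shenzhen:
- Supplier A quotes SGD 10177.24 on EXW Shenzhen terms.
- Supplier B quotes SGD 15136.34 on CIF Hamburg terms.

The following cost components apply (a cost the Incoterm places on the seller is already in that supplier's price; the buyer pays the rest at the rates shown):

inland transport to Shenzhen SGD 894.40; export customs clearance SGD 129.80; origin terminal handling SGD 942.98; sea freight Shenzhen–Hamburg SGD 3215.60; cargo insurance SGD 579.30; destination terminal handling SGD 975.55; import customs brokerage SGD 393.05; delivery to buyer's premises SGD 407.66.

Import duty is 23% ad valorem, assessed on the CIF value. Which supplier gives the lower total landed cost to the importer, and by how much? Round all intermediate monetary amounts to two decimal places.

Supplier A (EXW):
CIF value = EXW price + inland to port + export clearance + origin terminal + freight + insurance = 10177.24 + 894.40 + 129.80 + 942.98 + 3215.60 + 579.30 = 15939.32
Import duty = 15939.32 × 23% = 3666.04
Buyer bears (A): 894.40 + 129.80 + 942.98 + 3215.60 + 579.30 + 975.55 + 393.05 + 407.66 = 7538.34
Landed cost (A) = invoice 10177.24 + 7538.34 + duty 3666.04 = 21381.62
Supplier B (CIF):
The CIF price already equals the CIF value: 15136.34
Import duty = 15136.34 × 23% = 3481.36
Buyer bears (B): 975.55 + 393.05 + 407.66 = 1776.26
Landed cost (B) = invoice 15136.34 + 1776.26 + duty 3481.36 = 20393.96
Difference = |21381.62 − 20393.96| = 987.66

Supplier B is cheaper by SGD 987.66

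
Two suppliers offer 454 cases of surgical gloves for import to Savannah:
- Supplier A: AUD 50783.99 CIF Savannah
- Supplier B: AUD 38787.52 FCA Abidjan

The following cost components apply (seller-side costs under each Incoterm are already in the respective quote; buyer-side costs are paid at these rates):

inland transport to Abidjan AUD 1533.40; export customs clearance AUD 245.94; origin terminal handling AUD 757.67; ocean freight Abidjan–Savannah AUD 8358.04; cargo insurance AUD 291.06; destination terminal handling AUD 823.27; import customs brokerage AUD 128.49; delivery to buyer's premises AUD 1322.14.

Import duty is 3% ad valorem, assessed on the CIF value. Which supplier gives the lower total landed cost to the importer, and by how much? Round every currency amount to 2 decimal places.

Supplier B is cheaper by AUD 2667.39

Supplier A (CIF):
The CIF price already equals the CIF value: 50783.99
Import duty = 50783.99 × 3% = 1523.52
Buyer bears (A): 823.27 + 128.49 + 1322.14 = 2273.90
Landed cost (A) = invoice 50783.99 + 2273.90 + duty 1523.52 = 54581.41
Supplier B (FCA):
CIF value = FCA price + origin terminal + freight + insurance = 38787.52 + 757.67 + 8358.04 + 291.06 = 48194.29
Import duty = 48194.29 × 3% = 1445.83
Buyer bears (B): 757.67 + 8358.04 + 291.06 + 823.27 + 128.49 + 1322.14 = 11680.67
Landed cost (B) = invoice 38787.52 + 11680.67 + duty 1445.83 = 51914.02
Difference = |54581.41 − 51914.02| = 2667.39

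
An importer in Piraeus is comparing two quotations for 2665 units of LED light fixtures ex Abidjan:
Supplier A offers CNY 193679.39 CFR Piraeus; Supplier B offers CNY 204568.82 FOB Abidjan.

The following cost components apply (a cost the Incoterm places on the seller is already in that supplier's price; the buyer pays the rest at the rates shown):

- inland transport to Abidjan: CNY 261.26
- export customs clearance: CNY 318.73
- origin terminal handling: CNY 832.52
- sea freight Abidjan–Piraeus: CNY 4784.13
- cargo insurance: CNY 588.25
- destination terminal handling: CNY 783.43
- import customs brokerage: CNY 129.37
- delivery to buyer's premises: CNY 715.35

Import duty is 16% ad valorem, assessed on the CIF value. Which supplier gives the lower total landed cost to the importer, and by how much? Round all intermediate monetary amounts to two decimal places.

Supplier A (CFR):
CIF value = CFR price + insurance = 193679.39 + 588.25 = 194267.64
Import duty = 194267.64 × 16% = 31082.82
Buyer bears (A): 588.25 + 783.43 + 129.37 + 715.35 = 2216.40
Landed cost (A) = invoice 193679.39 + 2216.40 + duty 31082.82 = 226978.61
Supplier B (FOB):
CIF value = FOB price + freight + insurance = 204568.82 + 4784.13 + 588.25 = 209941.20
Import duty = 209941.20 × 16% = 33590.59
Buyer bears (B): 4784.13 + 588.25 + 783.43 + 129.37 + 715.35 = 7000.53
Landed cost (B) = invoice 204568.82 + 7000.53 + duty 33590.59 = 245159.94
Difference = |226978.61 − 245159.94| = 18181.33

Supplier A is cheaper by CNY 18181.33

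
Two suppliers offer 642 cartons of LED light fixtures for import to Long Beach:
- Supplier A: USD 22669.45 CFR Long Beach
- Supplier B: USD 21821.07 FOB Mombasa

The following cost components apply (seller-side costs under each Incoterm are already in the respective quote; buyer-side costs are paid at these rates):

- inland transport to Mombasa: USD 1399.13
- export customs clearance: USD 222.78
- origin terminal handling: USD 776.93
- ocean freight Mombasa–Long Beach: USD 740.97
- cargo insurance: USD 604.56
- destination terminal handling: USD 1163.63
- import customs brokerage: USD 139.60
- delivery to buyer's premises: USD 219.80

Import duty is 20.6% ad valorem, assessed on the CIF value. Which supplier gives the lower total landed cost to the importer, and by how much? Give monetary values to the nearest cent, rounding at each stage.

Supplier B is cheaper by USD 129.54

Supplier A (CFR):
CIF value = CFR price + insurance = 22669.45 + 604.56 = 23274.01
Import duty = 23274.01 × 20.6% = 4794.45
Buyer bears (A): 604.56 + 1163.63 + 139.60 + 219.80 = 2127.59
Landed cost (A) = invoice 22669.45 + 2127.59 + duty 4794.45 = 29591.49
Supplier B (FOB):
CIF value = FOB price + freight + insurance = 21821.07 + 740.97 + 604.56 = 23166.60
Import duty = 23166.60 × 20.6% = 4772.32
Buyer bears (B): 740.97 + 604.56 + 1163.63 + 139.60 + 219.80 = 2868.56
Landed cost (B) = invoice 21821.07 + 2868.56 + duty 4772.32 = 29461.95
Difference = |29591.49 − 29461.95| = 129.54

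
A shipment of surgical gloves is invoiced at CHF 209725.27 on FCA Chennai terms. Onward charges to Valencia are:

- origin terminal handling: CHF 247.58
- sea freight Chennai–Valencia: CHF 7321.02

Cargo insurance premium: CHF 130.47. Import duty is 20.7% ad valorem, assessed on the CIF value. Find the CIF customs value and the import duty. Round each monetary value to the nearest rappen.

CIF value: CHF 217424.34; import duty: CHF 45006.84

CIF = FCA price + pre-shipment costs + freight + insurance
CIF = 209725.27 + 247.58 + 7321.02 + 130.47 = 217424.34
Import duty = 217424.34 × 20.7% = 45006.84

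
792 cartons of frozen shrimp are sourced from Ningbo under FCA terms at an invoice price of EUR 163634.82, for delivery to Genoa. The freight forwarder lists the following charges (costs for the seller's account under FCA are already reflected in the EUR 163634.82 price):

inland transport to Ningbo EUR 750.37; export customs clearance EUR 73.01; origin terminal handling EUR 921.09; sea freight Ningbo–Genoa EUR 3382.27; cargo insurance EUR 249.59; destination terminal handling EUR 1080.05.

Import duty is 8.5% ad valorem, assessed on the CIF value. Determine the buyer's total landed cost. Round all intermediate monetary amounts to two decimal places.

Total landed cost: EUR 183563.78

FCA: the seller delivers export-cleared goods to the carrier; the buyer bears costs from that point.
Already in the invoice (seller's account under FCA): inland to port, export clearance — exclude.
CIF value = FCA price + origin terminal + freight + insurance = 163634.82 + 921.09 + 3382.27 + 249.59 = 168187.77
Import duty = 168187.77 × 8.5% = 14295.96
Buyer bears: origin terminal 921.09 + freight 3382.27 + insurance 249.59 + destination terminal 1080.05 + duty 14295.96 = 19928.96
Landed cost = invoice 163634.82 + 19928.96 = 183563.78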